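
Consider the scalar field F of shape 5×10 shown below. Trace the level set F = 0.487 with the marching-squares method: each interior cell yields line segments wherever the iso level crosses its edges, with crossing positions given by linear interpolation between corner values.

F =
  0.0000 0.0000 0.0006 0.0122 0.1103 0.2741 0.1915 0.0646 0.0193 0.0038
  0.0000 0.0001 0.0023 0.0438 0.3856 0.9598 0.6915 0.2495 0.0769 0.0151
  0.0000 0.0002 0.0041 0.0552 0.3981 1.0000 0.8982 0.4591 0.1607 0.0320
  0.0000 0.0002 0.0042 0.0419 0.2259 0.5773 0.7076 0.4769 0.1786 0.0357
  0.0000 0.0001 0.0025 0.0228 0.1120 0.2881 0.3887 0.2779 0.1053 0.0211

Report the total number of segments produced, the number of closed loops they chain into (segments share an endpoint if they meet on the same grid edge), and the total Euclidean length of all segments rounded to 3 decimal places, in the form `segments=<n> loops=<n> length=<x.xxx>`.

segments=10 loops=1 length=9.655

cell (0,4): code 0100 → (0.310,5.000)–(1.000,4.177)
cell (0,5): code 1100 → (0.591,6.000)–(0.310,5.000)
cell (0,6): code 1000 → (1.000,6.463)–(0.591,6.000)
cell (1,4): code 0110 → (1.000,4.177)–(2.000,4.148)
cell (1,6): code 1001 → (2.000,6.936)–(1.000,6.463)
cell (2,4): code 0110 → (2.000,4.148)–(3.000,4.743)
cell (2,6): code 1001 → (3.000,6.956)–(2.000,6.936)
cell (3,4): code 0010 → (3.000,4.743)–(3.312,5.000)
cell (3,5): code 0011 → (3.312,5.000)–(3.692,6.000)
cell (3,6): code 0001 → (3.692,6.000)–(3.000,6.956)
total: 10 segments, chained into 1 closed loop(s), length Σ = 9.655259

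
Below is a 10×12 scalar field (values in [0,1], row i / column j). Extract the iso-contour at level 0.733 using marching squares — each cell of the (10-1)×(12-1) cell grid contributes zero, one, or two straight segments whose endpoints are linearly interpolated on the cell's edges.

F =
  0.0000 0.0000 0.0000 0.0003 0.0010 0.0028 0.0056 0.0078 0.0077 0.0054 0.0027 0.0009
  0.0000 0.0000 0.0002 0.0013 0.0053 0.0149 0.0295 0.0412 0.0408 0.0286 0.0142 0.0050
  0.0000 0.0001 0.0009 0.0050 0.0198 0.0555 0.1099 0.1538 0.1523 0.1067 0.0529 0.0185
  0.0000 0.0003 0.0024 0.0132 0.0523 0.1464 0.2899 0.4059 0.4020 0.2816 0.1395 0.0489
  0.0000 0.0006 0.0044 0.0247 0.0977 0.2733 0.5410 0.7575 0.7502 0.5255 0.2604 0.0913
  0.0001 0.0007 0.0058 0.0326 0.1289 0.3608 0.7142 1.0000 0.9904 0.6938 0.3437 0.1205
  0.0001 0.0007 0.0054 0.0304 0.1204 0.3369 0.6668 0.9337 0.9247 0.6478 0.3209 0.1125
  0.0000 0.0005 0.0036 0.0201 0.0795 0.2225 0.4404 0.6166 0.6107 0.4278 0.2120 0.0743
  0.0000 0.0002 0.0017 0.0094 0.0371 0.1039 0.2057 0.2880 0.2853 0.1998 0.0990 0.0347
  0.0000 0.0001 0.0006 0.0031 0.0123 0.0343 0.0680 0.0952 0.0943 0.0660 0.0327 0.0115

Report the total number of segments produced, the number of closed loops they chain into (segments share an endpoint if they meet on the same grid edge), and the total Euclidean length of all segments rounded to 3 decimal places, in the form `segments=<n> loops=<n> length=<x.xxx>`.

segments=10 loops=1 length=8.731

cell (3,6): code 0100 → (3.930,7.000)–(4.000,6.887)
cell (3,7): code 1100 → (3.951,8.000)–(3.930,7.000)
cell (3,8): code 1000 → (4.000,8.077)–(3.951,8.000)
cell (4,6): code 0110 → (4.000,6.887)–(5.000,6.066)
cell (4,8): code 1001 → (5.000,8.868)–(4.000,8.077)
cell (5,6): code 0110 → (5.000,6.066)–(6.000,6.248)
cell (5,8): code 1001 → (6.000,8.692)–(5.000,8.868)
cell (6,6): code 0010 → (6.000,6.248)–(6.633,7.000)
cell (6,7): code 0011 → (6.633,7.000)–(6.611,8.000)
cell (6,8): code 0001 → (6.611,8.000)–(6.000,8.692)
total: 10 segments, chained into 1 closed loop(s), length Σ = 8.731221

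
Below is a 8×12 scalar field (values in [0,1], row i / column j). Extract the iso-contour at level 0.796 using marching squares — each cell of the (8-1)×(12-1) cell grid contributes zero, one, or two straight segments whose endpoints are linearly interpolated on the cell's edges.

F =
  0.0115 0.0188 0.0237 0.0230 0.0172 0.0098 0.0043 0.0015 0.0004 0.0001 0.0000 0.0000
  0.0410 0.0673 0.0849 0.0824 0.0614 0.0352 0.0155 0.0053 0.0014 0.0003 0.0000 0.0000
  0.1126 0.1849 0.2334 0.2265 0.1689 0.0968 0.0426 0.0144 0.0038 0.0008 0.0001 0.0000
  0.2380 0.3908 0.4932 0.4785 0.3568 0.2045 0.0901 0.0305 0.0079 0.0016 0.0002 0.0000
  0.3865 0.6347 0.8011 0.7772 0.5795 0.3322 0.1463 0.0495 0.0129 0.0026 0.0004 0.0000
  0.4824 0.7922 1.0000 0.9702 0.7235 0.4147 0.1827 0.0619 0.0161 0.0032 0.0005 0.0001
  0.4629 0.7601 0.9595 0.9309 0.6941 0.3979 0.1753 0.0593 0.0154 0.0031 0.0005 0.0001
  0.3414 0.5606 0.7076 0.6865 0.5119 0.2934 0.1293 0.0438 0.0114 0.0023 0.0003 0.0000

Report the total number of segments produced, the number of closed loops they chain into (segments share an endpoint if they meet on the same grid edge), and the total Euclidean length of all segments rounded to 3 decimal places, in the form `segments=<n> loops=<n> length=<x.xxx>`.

segments=10 loops=1 length=8.433

cell (3,1): code 0100 → (3.983,2.000)–(4.000,1.969)
cell (3,2): code 1000 → (4.000,2.213)–(3.983,2.000)
cell (4,1): code 0110 → (4.000,1.969)–(5.000,1.018)
cell (4,2): code 1101 → (4.097,3.000)–(4.000,2.213)
cell (4,3): code 1000 → (5.000,3.706)–(4.097,3.000)
cell (5,1): code 0110 → (5.000,1.018)–(6.000,1.180)
cell (5,3): code 1001 → (6.000,3.570)–(5.000,3.706)
cell (6,1): code 0010 → (6.000,1.180)–(6.649,2.000)
cell (6,2): code 0011 → (6.649,2.000)–(6.552,3.000)
cell (6,3): code 0001 → (6.552,3.000)–(6.000,3.570)
total: 10 segments, chained into 1 closed loop(s), length Σ = 8.433467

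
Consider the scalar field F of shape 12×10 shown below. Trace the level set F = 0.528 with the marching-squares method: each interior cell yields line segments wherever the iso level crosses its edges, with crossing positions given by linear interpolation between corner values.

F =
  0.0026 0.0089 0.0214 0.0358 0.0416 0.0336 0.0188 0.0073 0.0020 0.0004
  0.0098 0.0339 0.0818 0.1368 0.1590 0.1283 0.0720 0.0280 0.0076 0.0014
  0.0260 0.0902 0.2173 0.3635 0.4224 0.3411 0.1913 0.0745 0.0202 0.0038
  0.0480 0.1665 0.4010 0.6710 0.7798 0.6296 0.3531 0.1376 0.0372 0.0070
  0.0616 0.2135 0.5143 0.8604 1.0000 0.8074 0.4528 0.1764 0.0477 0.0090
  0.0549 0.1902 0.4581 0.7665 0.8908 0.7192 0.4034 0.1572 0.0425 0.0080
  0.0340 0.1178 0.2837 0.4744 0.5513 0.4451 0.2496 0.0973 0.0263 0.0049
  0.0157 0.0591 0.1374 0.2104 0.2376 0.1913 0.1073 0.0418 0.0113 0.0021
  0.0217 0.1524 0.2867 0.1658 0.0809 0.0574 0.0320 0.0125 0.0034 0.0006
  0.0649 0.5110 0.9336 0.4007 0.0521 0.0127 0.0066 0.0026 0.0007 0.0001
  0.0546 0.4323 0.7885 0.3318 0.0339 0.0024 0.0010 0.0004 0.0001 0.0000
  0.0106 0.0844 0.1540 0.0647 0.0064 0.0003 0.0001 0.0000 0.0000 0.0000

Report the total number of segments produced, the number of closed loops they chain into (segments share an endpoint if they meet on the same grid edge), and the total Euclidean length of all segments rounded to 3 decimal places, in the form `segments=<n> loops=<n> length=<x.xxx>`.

segments=20 loops=2 length=17.377

cell (2,2): code 0100 → (2.535,3.000)–(3.000,2.470)
cell (2,3): code 1100 → (2.295,4.000)–(2.535,3.000)
cell (2,4): code 1100 → (2.648,5.000)–(2.295,4.000)
cell (2,5): code 1000 → (3.000,5.367)–(2.648,5.000)
cell (3,2): code 0110 → (3.000,2.470)–(4.000,2.040)
cell (3,5): code 1001 → (4.000,5.788)–(3.000,5.367)
cell (4,2): code 0110 → (4.000,2.040)–(5.000,2.227)
cell (4,5): code 1001 → (5.000,5.605)–(4.000,5.788)
cell (5,2): code 0010 → (5.000,2.227)–(5.817,3.000)
cell (5,3): code 0111 → (5.817,3.000)–(6.000,3.697)
cell (5,4): code 1011 → (6.000,4.219)–(5.698,5.000)
cell (5,5): code 0001 → (5.698,5.000)–(5.000,5.605)
cell (6,3): code 0010 → (6.000,3.697)–(6.074,4.000)
cell (6,4): code 0001 → (6.074,4.000)–(6.000,4.219)
cell (8,1): code 0100 → (8.373,2.000)–(9.000,1.040)
cell (8,2): code 1000 → (9.000,2.761)–(8.373,2.000)
cell (9,1): code 0110 → (9.000,1.040)–(10.000,1.269)
cell (9,2): code 1001 → (10.000,2.570)–(9.000,2.761)
cell (10,1): code 0010 → (10.000,1.269)–(10.411,2.000)
cell (10,2): code 0001 → (10.411,2.000)–(10.000,2.570)
total: 20 segments, chained into 2 closed loop(s), length Σ = 17.377394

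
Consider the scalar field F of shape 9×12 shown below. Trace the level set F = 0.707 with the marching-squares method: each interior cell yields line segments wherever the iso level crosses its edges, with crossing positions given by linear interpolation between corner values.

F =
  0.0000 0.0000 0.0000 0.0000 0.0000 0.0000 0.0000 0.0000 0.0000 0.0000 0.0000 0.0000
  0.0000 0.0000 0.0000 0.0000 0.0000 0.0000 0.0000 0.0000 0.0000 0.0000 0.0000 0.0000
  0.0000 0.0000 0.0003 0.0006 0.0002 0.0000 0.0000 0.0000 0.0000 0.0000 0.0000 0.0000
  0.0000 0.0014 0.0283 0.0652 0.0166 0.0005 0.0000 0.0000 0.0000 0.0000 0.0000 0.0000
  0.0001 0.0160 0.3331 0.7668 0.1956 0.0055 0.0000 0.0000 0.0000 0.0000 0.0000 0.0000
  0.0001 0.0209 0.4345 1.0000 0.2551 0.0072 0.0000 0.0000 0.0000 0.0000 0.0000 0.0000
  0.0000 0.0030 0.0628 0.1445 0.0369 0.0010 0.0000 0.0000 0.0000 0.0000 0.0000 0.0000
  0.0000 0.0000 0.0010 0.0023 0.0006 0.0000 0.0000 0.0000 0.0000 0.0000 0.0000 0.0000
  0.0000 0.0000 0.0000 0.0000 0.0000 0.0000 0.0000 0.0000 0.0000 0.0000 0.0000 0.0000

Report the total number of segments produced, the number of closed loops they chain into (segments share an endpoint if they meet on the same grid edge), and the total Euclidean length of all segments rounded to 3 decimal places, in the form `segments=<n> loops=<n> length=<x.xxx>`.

segments=6 loops=1 length=3.550

cell (3,2): code 0100 → (3.915,3.000)–(4.000,2.862)
cell (3,3): code 1000 → (4.000,3.105)–(3.915,3.000)
cell (4,2): code 0110 → (4.000,2.862)–(5.000,2.482)
cell (4,3): code 1001 → (5.000,3.393)–(4.000,3.105)
cell (5,2): code 0010 → (5.000,2.482)–(5.342,3.000)
cell (5,3): code 0001 → (5.342,3.000)–(5.000,3.393)
total: 6 segments, chained into 1 closed loop(s), length Σ = 3.550422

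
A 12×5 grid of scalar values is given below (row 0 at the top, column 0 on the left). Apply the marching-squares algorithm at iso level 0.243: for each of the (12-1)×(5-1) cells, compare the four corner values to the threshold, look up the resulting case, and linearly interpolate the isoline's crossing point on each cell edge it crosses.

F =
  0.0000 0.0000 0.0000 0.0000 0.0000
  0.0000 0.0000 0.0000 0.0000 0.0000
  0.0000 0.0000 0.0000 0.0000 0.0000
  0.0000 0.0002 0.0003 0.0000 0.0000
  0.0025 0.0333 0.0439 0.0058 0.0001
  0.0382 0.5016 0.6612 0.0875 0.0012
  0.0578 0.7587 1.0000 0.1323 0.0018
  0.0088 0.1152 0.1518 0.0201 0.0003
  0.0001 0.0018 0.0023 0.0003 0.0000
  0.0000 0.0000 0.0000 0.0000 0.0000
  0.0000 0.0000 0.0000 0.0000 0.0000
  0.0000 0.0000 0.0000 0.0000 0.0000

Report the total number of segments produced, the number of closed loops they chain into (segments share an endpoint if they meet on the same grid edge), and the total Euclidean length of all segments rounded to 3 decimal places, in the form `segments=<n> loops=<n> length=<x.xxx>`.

segments=8 loops=1 length=8.154

cell (4,0): code 0100 → (4.448,1.000)–(5.000,0.442)
cell (4,1): code 1100 → (4.323,2.000)–(4.448,1.000)
cell (4,2): code 1000 → (5.000,2.729)–(4.323,2.000)
cell (5,0): code 0110 → (5.000,0.442)–(6.000,0.264)
cell (5,2): code 1001 → (6.000,2.872)–(5.000,2.729)
cell (6,0): code 0010 → (6.000,0.264)–(6.801,1.000)
cell (6,1): code 0011 → (6.801,1.000)–(6.892,2.000)
cell (6,2): code 0001 → (6.892,2.000)–(6.000,2.872)
total: 8 segments, chained into 1 closed loop(s), length Σ = 8.154083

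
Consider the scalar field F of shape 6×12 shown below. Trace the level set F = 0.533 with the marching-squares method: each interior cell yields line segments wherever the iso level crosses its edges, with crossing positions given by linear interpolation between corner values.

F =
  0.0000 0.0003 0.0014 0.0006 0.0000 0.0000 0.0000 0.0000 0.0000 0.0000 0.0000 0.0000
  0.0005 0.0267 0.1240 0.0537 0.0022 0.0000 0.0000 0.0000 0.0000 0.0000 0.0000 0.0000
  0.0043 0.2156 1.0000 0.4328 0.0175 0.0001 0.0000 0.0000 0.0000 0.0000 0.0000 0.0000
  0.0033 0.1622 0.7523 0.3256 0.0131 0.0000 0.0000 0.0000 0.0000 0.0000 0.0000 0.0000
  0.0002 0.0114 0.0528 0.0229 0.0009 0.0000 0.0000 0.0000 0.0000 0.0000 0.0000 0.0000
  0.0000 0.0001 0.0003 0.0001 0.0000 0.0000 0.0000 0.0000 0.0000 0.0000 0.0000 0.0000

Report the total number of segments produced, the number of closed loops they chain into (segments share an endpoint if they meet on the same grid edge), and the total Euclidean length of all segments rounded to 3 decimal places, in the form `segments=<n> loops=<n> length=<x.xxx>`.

segments=6 loops=1 length=4.940

cell (1,1): code 0100 → (1.467,2.000)–(2.000,1.405)
cell (1,2): code 1000 → (2.000,2.823)–(1.467,2.000)
cell (2,1): code 0110 → (2.000,1.405)–(3.000,1.628)
cell (2,2): code 1001 → (3.000,2.514)–(2.000,2.823)
cell (3,1): code 0010 → (3.000,1.628)–(3.314,2.000)
cell (3,2): code 0001 → (3.314,2.000)–(3.000,2.514)
total: 6 segments, chained into 1 closed loop(s), length Σ = 4.939741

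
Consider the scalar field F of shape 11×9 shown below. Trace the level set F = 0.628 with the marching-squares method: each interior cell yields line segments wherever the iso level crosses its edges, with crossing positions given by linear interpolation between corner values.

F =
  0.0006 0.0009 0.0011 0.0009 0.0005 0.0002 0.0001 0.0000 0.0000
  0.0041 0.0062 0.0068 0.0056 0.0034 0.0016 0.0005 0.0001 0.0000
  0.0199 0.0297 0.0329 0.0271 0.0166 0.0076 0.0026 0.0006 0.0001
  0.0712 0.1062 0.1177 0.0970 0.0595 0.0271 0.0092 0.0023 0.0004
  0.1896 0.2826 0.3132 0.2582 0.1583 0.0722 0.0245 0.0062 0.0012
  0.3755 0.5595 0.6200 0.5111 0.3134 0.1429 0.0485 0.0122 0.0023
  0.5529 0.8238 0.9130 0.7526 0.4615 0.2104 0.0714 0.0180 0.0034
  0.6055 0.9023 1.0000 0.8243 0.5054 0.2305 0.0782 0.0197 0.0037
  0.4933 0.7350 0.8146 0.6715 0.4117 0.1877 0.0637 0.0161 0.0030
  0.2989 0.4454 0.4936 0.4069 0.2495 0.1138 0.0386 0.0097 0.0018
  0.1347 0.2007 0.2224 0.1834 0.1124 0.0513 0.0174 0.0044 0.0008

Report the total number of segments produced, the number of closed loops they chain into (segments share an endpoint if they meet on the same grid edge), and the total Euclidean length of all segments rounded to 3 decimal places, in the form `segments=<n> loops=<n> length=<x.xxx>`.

cell (5,0): code 0100 → (5.259,1.000)–(6.000,0.277)
cell (5,1): code 1100 → (5.027,2.000)–(5.259,1.000)
cell (5,2): code 1100 → (5.484,3.000)–(5.027,2.000)
cell (5,3): code 1000 → (6.000,3.428)–(5.484,3.000)
cell (6,0): code 0110 → (6.000,0.277)–(7.000,0.076)
cell (6,3): code 1001 → (7.000,3.616)–(6.000,3.428)
cell (7,0): code 0110 → (7.000,0.076)–(8.000,0.557)
cell (7,3): code 1001 → (8.000,3.167)–(7.000,3.616)
cell (8,0): code 0010 → (8.000,0.557)–(8.369,1.000)
cell (8,1): code 0011 → (8.369,1.000)–(8.581,2.000)
cell (8,2): code 0011 → (8.581,2.000)–(8.164,3.000)
cell (8,3): code 0001 → (8.164,3.000)–(8.000,3.167)
total: 12 segments, chained into 1 closed loop(s), length Σ = 10.991384

segments=12 loops=1 length=10.991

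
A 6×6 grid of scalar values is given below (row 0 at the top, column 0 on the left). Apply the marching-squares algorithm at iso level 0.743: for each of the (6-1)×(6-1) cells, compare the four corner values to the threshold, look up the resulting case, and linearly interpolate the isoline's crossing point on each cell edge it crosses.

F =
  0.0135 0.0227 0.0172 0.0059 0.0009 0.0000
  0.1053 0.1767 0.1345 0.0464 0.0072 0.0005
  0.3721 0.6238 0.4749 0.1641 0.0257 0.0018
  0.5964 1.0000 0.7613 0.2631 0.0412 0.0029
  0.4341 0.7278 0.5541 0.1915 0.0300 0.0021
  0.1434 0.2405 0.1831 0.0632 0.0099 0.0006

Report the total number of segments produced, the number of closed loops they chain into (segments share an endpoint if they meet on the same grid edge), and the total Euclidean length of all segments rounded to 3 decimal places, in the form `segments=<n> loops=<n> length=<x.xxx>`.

segments=6 loops=1 length=4.735

cell (2,0): code 0100 → (2.317,1.000)–(3.000,0.363)
cell (2,1): code 1100 → (2.936,2.000)–(2.317,1.000)
cell (2,2): code 1000 → (3.000,2.037)–(2.936,2.000)
cell (3,0): code 0010 → (3.000,0.363)–(3.944,1.000)
cell (3,1): code 0011 → (3.944,1.000)–(3.088,2.000)
cell (3,2): code 0001 → (3.088,2.000)–(3.000,2.037)
total: 6 segments, chained into 1 closed loop(s), length Σ = 4.734514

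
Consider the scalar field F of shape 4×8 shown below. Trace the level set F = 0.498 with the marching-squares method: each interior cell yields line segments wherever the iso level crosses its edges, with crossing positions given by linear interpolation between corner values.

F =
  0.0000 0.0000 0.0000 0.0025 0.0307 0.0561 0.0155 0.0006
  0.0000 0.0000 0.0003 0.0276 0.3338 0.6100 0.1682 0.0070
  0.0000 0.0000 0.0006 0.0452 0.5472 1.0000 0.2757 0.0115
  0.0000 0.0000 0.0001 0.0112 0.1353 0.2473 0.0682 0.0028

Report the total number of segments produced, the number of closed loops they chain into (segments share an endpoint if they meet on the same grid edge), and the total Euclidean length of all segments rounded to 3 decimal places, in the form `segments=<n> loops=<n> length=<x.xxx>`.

segments=8 loops=1 length=5.349

cell (0,4): code 0100 → (0.798,5.000)–(1.000,4.594)
cell (0,5): code 1000 → (1.000,5.254)–(0.798,5.000)
cell (1,3): code 0100 → (1.769,4.000)–(2.000,3.902)
cell (1,4): code 1110 → (1.000,4.594)–(1.769,4.000)
cell (1,5): code 1001 → (2.000,5.693)–(1.000,5.254)
cell (2,3): code 0010 → (2.000,3.902)–(2.119,4.000)
cell (2,4): code 0011 → (2.119,4.000)–(2.667,5.000)
cell (2,5): code 0001 → (2.667,5.000)–(2.000,5.693)
total: 8 segments, chained into 1 closed loop(s), length Σ = 5.349042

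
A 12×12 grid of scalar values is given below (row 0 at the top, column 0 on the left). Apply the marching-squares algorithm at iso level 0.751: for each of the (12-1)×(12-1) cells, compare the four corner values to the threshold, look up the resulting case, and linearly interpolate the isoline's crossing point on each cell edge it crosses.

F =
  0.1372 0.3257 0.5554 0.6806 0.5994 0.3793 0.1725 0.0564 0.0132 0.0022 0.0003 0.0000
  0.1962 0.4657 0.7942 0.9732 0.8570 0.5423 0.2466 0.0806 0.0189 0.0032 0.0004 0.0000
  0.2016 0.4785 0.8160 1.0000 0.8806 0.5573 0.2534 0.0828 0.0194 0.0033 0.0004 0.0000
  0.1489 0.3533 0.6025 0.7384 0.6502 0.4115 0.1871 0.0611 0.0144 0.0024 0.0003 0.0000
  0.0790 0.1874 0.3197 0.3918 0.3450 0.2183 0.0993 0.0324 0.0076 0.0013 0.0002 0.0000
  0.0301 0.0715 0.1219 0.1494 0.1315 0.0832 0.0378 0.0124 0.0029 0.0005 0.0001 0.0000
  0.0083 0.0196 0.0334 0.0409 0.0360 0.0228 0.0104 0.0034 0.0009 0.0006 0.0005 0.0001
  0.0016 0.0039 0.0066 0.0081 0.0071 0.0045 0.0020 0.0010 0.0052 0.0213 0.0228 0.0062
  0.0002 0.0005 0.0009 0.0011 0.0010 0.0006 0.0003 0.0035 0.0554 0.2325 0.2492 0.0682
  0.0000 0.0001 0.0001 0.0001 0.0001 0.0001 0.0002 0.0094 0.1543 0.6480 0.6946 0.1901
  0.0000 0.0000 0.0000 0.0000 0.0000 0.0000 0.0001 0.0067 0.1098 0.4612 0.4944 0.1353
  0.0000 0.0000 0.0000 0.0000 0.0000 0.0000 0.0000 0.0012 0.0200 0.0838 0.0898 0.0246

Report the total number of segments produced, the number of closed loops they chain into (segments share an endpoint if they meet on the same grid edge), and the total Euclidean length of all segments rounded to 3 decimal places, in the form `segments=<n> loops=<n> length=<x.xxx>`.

cell (0,1): code 0100 → (0.819,2.000)–(1.000,1.868)
cell (0,2): code 1100 → (0.241,3.000)–(0.819,2.000)
cell (0,3): code 1100 → (0.589,4.000)–(0.241,3.000)
cell (0,4): code 1000 → (1.000,4.337)–(0.589,4.000)
cell (1,1): code 0110 → (1.000,1.868)–(2.000,1.807)
cell (1,4): code 1001 → (2.000,4.401)–(1.000,4.337)
cell (2,1): code 0010 → (2.000,1.807)–(2.304,2.000)
cell (2,2): code 0011 → (2.304,2.000)–(2.952,3.000)
cell (2,3): code 0011 → (2.952,3.000)–(2.562,4.000)
cell (2,4): code 0001 → (2.562,4.000)–(2.000,4.401)
total: 10 segments, chained into 1 closed loop(s), length Σ = 8.288755

segments=10 loops=1 length=8.289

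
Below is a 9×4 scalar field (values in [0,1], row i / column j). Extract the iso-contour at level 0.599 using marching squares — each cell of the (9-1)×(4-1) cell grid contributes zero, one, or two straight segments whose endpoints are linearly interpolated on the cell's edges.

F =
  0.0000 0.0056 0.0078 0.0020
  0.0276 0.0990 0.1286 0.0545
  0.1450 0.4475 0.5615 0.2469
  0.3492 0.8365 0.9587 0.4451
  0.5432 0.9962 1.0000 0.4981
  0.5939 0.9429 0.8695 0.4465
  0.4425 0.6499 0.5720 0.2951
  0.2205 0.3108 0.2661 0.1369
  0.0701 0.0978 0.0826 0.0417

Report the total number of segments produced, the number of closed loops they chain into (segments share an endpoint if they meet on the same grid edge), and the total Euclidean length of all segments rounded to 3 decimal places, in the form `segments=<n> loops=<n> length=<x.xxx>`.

segments=12 loops=1 length=10.737

cell (2,0): code 0100 → (2.389,1.000)–(3.000,0.513)
cell (2,1): code 1100 → (2.094,2.000)–(2.389,1.000)
cell (2,2): code 1000 → (3.000,2.700)–(2.094,2.000)
cell (3,0): code 0110 → (3.000,0.513)–(4.000,0.123)
cell (3,2): code 1001 → (4.000,2.799)–(3.000,2.700)
cell (4,0): code 0110 → (4.000,0.123)–(5.000,0.015)
cell (4,2): code 1001 → (5.000,2.639)–(4.000,2.799)
cell (5,0): code 0110 → (5.000,0.015)–(6.000,0.755)
cell (5,1): code 1011 → (6.000,1.653)–(5.909,2.000)
cell (5,2): code 0001 → (5.909,2.000)–(5.000,2.639)
cell (6,0): code 0010 → (6.000,0.755)–(6.150,1.000)
cell (6,1): code 0001 → (6.150,1.000)–(6.000,1.653)
total: 12 segments, chained into 1 closed loop(s), length Σ = 10.737158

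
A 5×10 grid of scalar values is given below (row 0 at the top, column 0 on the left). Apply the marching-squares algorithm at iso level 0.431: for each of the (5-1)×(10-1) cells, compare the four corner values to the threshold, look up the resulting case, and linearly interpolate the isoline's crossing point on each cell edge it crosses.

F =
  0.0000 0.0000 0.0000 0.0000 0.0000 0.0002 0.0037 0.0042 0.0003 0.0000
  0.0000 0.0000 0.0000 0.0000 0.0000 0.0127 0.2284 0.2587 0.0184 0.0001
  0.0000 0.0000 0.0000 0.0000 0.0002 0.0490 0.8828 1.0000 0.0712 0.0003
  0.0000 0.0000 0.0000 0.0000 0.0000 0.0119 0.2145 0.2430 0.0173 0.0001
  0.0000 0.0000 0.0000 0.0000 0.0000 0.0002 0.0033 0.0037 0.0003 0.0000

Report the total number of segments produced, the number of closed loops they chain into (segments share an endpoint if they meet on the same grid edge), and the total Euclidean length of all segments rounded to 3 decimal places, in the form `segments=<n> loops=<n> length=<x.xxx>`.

cell (1,5): code 0100 → (1.310,6.000)–(2.000,5.458)
cell (1,6): code 1100 → (1.232,7.000)–(1.310,6.000)
cell (1,7): code 1000 → (2.000,7.613)–(1.232,7.000)
cell (2,5): code 0010 → (2.000,5.458)–(2.676,6.000)
cell (2,6): code 0011 → (2.676,6.000)–(2.752,7.000)
cell (2,7): code 0001 → (2.752,7.000)–(2.000,7.613)
total: 6 segments, chained into 1 closed loop(s), length Σ = 5.701625

segments=6 loops=1 length=5.702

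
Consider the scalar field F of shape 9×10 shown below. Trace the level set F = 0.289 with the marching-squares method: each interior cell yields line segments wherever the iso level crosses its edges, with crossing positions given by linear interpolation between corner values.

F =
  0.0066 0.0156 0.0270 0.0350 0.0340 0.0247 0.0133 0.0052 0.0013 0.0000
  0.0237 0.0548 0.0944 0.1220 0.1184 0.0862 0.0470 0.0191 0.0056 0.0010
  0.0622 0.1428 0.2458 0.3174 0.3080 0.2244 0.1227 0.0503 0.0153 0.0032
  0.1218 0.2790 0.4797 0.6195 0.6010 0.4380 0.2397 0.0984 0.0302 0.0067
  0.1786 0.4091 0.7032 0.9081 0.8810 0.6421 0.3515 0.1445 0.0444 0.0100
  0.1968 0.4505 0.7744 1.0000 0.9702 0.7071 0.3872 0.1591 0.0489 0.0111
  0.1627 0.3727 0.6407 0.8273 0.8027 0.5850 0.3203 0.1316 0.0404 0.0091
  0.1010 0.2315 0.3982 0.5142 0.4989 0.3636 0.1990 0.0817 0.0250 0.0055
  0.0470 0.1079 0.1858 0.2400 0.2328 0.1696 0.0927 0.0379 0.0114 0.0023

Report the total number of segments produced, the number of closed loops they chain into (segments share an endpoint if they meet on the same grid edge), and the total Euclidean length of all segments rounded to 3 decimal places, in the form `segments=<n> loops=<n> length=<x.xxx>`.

segments=24 loops=1 length=18.809

cell (1,2): code 0100 → (1.855,3.000)–(2.000,2.603)
cell (1,3): code 1100 → (1.900,4.000)–(1.855,3.000)
cell (1,4): code 1000 → (2.000,4.227)–(1.900,4.000)
cell (2,1): code 0100 → (2.185,2.000)–(3.000,1.050)
cell (2,2): code 1110 → (2.000,2.603)–(2.185,2.000)
cell (2,4): code 1101 → (2.302,5.000)–(2.000,4.227)
cell (2,5): code 1000 → (3.000,5.751)–(2.302,5.000)
cell (3,0): code 0100 → (3.077,1.000)–(4.000,0.479)
cell (3,1): code 1110 → (3.000,1.050)–(3.077,1.000)
cell (3,5): code 1101 → (3.441,6.000)–(3.000,5.751)
cell (3,6): code 1000 → (4.000,6.302)–(3.441,6.000)
cell (4,0): code 0110 → (4.000,0.479)–(5.000,0.363)
cell (4,6): code 1001 → (5.000,6.431)–(4.000,6.302)
cell (5,0): code 0110 → (5.000,0.363)–(6.000,0.601)
cell (5,6): code 1001 → (6.000,6.166)–(5.000,6.431)
cell (6,0): code 0010 → (6.000,0.601)–(6.593,1.000)
cell (6,1): code 0111 → (6.593,1.000)–(7.000,1.345)
cell (6,5): code 1011 → (7.000,5.453)–(6.258,6.000)
cell (6,6): code 0001 → (6.258,6.000)–(6.000,6.166)
cell (7,1): code 0010 → (7.000,1.345)–(7.514,2.000)
cell (7,2): code 0011 → (7.514,2.000)–(7.821,3.000)
cell (7,3): code 0011 → (7.821,3.000)–(7.789,4.000)
cell (7,4): code 0011 → (7.789,4.000)–(7.385,5.000)
cell (7,5): code 0001 → (7.385,5.000)–(7.000,5.453)
total: 24 segments, chained into 1 closed loop(s), length Σ = 18.809156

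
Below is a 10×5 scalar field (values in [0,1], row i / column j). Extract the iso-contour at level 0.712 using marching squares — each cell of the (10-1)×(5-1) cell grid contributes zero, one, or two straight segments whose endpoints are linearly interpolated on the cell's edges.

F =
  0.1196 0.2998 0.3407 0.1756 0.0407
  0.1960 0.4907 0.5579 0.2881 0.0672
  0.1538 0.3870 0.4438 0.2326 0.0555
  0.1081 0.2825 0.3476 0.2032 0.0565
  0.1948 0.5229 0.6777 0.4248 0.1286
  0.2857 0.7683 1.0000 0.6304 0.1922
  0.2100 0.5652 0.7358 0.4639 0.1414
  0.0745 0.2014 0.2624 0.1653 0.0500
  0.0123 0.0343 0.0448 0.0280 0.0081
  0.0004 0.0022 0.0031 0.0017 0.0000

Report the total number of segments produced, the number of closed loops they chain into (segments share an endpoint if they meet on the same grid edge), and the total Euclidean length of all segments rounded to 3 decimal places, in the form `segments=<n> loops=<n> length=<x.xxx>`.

cell (4,0): code 0100 → (4.771,1.000)–(5.000,0.883)
cell (4,1): code 1100 → (4.106,2.000)–(4.771,1.000)
cell (4,2): code 1000 → (5.000,2.779)–(4.106,2.000)
cell (5,0): code 0010 → (5.000,0.883)–(5.277,1.000)
cell (5,1): code 0111 → (5.277,1.000)–(6.000,1.860)
cell (5,2): code 1001 → (6.000,2.088)–(5.000,2.779)
cell (6,1): code 0010 → (6.000,1.860)–(6.050,2.000)
cell (6,2): code 0001 → (6.050,2.000)–(6.000,2.088)
total: 8 segments, chained into 1 closed loop(s), length Σ = 5.533118

segments=8 loops=1 length=5.533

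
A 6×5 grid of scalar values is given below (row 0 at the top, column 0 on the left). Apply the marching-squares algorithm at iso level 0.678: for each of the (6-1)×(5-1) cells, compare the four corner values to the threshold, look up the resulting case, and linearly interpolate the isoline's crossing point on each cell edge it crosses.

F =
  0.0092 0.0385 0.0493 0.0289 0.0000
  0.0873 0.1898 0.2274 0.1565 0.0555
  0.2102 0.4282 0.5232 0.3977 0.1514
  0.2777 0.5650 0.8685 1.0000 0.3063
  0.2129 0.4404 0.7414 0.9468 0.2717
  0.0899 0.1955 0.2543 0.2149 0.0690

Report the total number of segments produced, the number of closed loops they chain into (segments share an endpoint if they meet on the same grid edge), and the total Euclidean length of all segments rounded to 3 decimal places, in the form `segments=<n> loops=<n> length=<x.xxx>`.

segments=8 loops=1 length=6.446

cell (2,1): code 0100 → (2.448,2.000)–(3.000,1.372)
cell (2,2): code 1100 → (2.465,3.000)–(2.448,2.000)
cell (2,3): code 1000 → (3.000,3.464)–(2.465,3.000)
cell (3,1): code 0110 → (3.000,1.372)–(4.000,1.789)
cell (3,3): code 1001 → (4.000,3.398)–(3.000,3.464)
cell (4,1): code 0010 → (4.000,1.789)–(4.130,2.000)
cell (4,2): code 0011 → (4.130,2.000)–(4.367,3.000)
cell (4,3): code 0001 → (4.367,3.000)–(4.000,3.398)
total: 8 segments, chained into 1 closed loop(s), length Σ = 6.446487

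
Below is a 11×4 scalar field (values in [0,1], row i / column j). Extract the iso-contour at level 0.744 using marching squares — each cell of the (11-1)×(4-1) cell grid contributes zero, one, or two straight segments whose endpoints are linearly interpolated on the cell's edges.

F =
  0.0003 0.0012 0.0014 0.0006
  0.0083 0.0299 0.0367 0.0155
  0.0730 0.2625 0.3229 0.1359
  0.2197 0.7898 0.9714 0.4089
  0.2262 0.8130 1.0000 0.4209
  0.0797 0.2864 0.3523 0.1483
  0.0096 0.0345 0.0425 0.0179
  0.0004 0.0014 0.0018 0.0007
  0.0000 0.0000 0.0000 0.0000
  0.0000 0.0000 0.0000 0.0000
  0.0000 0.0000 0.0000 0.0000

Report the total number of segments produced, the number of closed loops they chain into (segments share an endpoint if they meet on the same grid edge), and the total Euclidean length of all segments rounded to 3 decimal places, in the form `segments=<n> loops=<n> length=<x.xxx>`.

cell (2,0): code 0100 → (2.913,1.000)–(3.000,0.920)
cell (2,1): code 1100 → (2.649,2.000)–(2.913,1.000)
cell (2,2): code 1000 → (3.000,2.404)–(2.649,2.000)
cell (3,0): code 0110 → (3.000,0.920)–(4.000,0.882)
cell (3,2): code 1001 → (4.000,2.442)–(3.000,2.404)
cell (4,0): code 0010 → (4.000,0.882)–(4.131,1.000)
cell (4,1): code 0011 → (4.131,1.000)–(4.395,2.000)
cell (4,2): code 0001 → (4.395,2.000)–(4.000,2.442)
total: 8 segments, chained into 1 closed loop(s), length Σ = 5.492450

segments=8 loops=1 length=5.492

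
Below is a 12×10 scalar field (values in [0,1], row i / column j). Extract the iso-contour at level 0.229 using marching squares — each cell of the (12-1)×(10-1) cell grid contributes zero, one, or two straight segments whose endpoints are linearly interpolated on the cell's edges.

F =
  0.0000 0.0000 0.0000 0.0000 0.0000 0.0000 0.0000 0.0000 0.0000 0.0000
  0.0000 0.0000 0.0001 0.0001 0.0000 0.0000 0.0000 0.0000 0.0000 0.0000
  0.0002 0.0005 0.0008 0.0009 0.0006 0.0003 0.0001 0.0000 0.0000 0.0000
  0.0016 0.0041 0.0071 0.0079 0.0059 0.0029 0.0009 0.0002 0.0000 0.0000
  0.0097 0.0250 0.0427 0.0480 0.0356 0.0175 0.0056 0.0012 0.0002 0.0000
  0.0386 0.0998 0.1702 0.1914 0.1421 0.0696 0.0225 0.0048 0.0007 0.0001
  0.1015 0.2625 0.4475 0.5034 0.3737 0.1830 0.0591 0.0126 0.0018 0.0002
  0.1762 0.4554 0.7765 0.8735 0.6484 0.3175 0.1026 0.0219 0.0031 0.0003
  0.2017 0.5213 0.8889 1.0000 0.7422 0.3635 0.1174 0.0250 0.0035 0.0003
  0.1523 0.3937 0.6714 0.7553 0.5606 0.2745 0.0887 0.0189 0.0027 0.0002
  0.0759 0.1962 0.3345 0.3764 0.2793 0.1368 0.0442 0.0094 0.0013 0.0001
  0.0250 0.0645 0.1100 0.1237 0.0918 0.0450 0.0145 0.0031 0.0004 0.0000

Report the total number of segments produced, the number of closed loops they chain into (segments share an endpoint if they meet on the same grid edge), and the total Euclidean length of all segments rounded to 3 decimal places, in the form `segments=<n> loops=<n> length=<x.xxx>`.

segments=20 loops=1 length=17.020

cell (5,0): code 0100 → (5.794,1.000)–(6.000,0.792)
cell (5,1): code 1100 → (5.212,2.000)–(5.794,1.000)
cell (5,2): code 1100 → (5.121,3.000)–(5.212,2.000)
cell (5,3): code 1100 → (5.375,4.000)–(5.121,3.000)
cell (5,4): code 1000 → (6.000,4.759)–(5.375,4.000)
cell (6,0): code 0110 → (6.000,0.792)–(7.000,0.189)
cell (6,4): code 1101 → (6.342,5.000)–(6.000,4.759)
cell (6,5): code 1000 → (7.000,5.412)–(6.342,5.000)
cell (7,0): code 0110 → (7.000,0.189)–(8.000,0.085)
cell (7,5): code 1001 → (8.000,5.547)–(7.000,5.412)
cell (8,0): code 0110 → (8.000,0.085)–(9.000,0.318)
cell (8,5): code 1001 → (9.000,5.245)–(8.000,5.547)
cell (9,0): code 0010 → (9.000,0.318)–(9.834,1.000)
cell (9,1): code 0111 → (9.834,1.000)–(10.000,1.237)
cell (9,4): code 1011 → (10.000,4.353)–(9.330,5.000)
cell (9,5): code 0001 → (9.330,5.000)–(9.000,5.245)
cell (10,1): code 0010 → (10.000,1.237)–(10.470,2.000)
cell (10,2): code 0011 → (10.470,2.000)–(10.583,3.000)
cell (10,3): code 0011 → (10.583,3.000)–(10.268,4.000)
cell (10,4): code 0001 → (10.268,4.000)–(10.000,4.353)
total: 20 segments, chained into 1 closed loop(s), length Σ = 17.020281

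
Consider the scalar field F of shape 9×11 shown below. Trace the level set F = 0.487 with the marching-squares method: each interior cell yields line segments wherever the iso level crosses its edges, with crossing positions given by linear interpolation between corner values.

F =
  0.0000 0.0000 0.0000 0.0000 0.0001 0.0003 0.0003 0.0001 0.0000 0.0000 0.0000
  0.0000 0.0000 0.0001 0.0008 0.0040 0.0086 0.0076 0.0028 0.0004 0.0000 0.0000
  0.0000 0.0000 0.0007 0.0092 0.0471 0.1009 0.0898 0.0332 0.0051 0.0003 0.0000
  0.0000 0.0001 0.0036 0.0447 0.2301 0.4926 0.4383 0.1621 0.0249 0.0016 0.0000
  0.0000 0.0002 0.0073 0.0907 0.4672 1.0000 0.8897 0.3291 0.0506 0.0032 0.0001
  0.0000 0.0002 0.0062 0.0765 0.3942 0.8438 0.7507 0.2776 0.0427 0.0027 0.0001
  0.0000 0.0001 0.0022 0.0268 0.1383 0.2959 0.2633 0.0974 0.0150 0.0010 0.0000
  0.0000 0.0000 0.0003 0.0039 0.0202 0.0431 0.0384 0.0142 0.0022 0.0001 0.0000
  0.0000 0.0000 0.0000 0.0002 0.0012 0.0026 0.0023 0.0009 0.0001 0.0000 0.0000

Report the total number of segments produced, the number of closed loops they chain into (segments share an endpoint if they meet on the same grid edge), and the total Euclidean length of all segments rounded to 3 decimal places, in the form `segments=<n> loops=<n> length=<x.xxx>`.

cell (2,4): code 0100 → (2.986,5.000)–(3.000,4.979)
cell (2,5): code 1000 → (3.000,5.103)–(2.986,5.000)
cell (3,4): code 0110 → (3.000,4.979)–(4.000,4.037)
cell (3,5): code 1101 → (3.108,6.000)–(3.000,5.103)
cell (3,6): code 1000 → (4.000,6.718)–(3.108,6.000)
cell (4,4): code 0110 → (4.000,4.037)–(5.000,4.206)
cell (4,6): code 1001 → (5.000,6.557)–(4.000,6.718)
cell (5,4): code 0010 → (5.000,4.206)–(5.651,5.000)
cell (5,5): code 0011 → (5.651,5.000)–(5.541,6.000)
cell (5,6): code 0001 → (5.541,6.000)–(5.000,6.557)
total: 10 segments, chained into 1 closed loop(s), length Σ = 8.388489

segments=10 loops=1 length=8.388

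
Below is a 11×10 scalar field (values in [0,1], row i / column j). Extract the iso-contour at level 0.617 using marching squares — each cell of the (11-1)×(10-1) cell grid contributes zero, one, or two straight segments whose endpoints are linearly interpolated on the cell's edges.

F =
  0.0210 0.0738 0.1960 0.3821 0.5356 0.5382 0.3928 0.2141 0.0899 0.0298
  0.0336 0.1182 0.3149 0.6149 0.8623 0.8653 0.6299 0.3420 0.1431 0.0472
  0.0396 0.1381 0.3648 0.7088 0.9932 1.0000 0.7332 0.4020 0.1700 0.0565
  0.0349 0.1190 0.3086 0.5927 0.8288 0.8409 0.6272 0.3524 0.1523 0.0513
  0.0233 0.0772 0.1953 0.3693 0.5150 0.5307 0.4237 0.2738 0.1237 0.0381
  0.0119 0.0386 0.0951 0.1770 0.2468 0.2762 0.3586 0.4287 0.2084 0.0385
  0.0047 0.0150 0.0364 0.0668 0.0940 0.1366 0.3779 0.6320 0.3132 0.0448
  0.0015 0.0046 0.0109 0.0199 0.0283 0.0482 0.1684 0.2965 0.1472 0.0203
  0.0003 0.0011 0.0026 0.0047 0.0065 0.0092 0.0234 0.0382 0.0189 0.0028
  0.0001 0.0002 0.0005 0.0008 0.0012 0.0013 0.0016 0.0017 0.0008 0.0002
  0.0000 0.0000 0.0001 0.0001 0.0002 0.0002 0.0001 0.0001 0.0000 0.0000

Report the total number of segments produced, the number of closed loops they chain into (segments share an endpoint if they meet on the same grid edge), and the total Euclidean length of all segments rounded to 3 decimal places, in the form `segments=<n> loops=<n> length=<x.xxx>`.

cell (0,3): code 0100 → (0.249,4.000)–(1.000,3.008)
cell (0,4): code 1100 → (0.241,5.000)–(0.249,4.000)
cell (0,5): code 1100 → (0.946,6.000)–(0.241,5.000)
cell (0,6): code 1000 → (1.000,6.045)–(0.946,6.000)
cell (1,2): code 0100 → (1.022,3.000)–(2.000,2.733)
cell (1,3): code 1110 → (1.000,3.008)–(1.022,3.000)
cell (1,6): code 1001 → (2.000,6.351)–(1.000,6.045)
cell (2,2): code 0010 → (2.000,2.733)–(2.791,3.000)
cell (2,3): code 0111 → (2.791,3.000)–(3.000,3.103)
cell (2,6): code 1001 → (3.000,6.037)–(2.000,6.351)
cell (3,3): code 0010 → (3.000,3.103)–(3.675,4.000)
cell (3,4): code 0011 → (3.675,4.000)–(3.722,5.000)
cell (3,5): code 0011 → (3.722,5.000)–(3.050,6.000)
cell (3,6): code 0001 → (3.050,6.000)–(3.000,6.037)
cell (5,6): code 0100 → (5.926,7.000)–(6.000,6.941)
cell (5,7): code 1000 → (6.000,7.047)–(5.926,7.000)
cell (6,6): code 0010 → (6.000,6.941)–(6.045,7.000)
cell (6,7): code 0001 → (6.045,7.000)–(6.000,7.047)
total: 18 segments, chained into 2 closed loop(s), length Σ = 11.448205

segments=18 loops=2 length=11.448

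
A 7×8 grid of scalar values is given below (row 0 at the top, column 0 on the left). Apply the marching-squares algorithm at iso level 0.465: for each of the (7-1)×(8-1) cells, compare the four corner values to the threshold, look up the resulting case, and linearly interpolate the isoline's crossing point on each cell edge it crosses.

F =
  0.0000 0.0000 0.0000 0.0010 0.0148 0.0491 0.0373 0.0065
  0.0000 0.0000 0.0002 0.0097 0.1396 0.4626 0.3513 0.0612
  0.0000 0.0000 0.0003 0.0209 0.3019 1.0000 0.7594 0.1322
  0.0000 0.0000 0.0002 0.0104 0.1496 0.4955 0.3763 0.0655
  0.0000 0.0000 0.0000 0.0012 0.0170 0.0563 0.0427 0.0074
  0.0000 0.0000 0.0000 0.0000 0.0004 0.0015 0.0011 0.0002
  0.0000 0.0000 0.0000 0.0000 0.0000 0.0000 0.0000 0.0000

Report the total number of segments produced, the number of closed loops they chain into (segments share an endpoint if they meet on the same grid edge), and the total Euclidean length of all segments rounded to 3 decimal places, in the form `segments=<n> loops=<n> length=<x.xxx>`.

segments=8 loops=1 length=6.419

cell (1,4): code 0100 → (1.004,5.000)–(2.000,4.234)
cell (1,5): code 1100 → (1.279,6.000)–(1.004,5.000)
cell (1,6): code 1000 → (2.000,6.469)–(1.279,6.000)
cell (2,4): code 0110 → (2.000,4.234)–(3.000,4.912)
cell (2,5): code 1011 → (3.000,5.256)–(2.768,6.000)
cell (2,6): code 0001 → (2.768,6.000)–(2.000,6.469)
cell (3,4): code 0010 → (3.000,4.912)–(3.069,5.000)
cell (3,5): code 0001 → (3.069,5.000)–(3.000,5.256)
total: 8 segments, chained into 1 closed loop(s), length Σ = 6.419345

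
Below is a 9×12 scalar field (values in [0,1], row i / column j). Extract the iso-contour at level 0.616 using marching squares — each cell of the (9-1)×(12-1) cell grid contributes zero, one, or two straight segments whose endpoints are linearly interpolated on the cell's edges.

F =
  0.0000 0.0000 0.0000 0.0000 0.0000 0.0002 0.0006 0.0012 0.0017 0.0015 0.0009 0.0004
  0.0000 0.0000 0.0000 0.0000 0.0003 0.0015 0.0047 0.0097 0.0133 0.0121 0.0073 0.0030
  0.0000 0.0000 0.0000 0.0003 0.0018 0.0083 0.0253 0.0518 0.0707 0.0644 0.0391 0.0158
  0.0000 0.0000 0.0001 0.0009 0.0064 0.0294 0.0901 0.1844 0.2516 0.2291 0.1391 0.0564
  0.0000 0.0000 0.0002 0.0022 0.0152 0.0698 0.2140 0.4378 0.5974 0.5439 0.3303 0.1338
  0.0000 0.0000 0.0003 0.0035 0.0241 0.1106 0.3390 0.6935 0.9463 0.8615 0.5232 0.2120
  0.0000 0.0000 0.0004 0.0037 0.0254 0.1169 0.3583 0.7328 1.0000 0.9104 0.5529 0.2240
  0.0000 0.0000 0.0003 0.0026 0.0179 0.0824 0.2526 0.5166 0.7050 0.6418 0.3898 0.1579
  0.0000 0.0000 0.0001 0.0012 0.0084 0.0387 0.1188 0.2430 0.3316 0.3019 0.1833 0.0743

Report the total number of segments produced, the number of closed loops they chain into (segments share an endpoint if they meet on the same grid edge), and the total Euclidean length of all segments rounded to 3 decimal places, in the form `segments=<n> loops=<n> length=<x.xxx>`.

cell (4,6): code 0100 → (4.697,7.000)–(5.000,6.781)
cell (4,7): code 1100 → (4.053,8.000)–(4.697,7.000)
cell (4,8): code 1100 → (4.227,9.000)–(4.053,8.000)
cell (4,9): code 1000 → (5.000,9.726)–(4.227,9.000)
cell (5,6): code 0110 → (5.000,6.781)–(6.000,6.688)
cell (5,9): code 1001 → (6.000,9.823)–(5.000,9.726)
cell (6,6): code 0010 → (6.000,6.688)–(6.540,7.000)
cell (6,7): code 0111 → (6.540,7.000)–(7.000,7.528)
cell (6,9): code 1001 → (7.000,9.102)–(6.000,9.823)
cell (7,7): code 0010 → (7.000,7.528)–(7.238,8.000)
cell (7,8): code 0011 → (7.238,8.000)–(7.076,9.000)
cell (7,9): code 0001 → (7.076,9.000)–(7.000,9.102)
total: 12 segments, chained into 1 closed loop(s), length Σ = 9.873438

segments=12 loops=1 length=9.873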